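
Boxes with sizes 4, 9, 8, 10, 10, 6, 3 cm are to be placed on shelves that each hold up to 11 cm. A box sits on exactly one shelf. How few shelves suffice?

Total = 10 + 10 + 9 + 8 + 6 + 4 + 3 = 50 cm.
Lower bound: ⌈50/11⌉ = 5 shelves.
A packing using 5 shelves:
  shelf 1: 10 = 10
  shelf 2: 10 = 10
  shelf 3: 9 = 9
  shelf 4: 8 + 3 = 11
  shelf 5: 6 + 4 = 10
This matches the lower bound, so 5 is optimal.

5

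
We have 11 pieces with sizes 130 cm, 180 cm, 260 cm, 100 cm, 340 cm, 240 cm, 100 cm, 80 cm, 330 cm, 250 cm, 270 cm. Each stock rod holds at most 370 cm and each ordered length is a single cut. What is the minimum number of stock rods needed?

Total = 340 + 330 + 270 + 260 + 250 + 240 + 180 + 130 + 100 + 100 + 80 = 2280 cm.
Lower bound: ⌈2280/370⌉ = 7 stock rods.
A packing using 7 stock rods:
  stock rod 1: 340 = 340
  stock rod 2: 330 = 330
  stock rod 3: 270 + 100 = 370
  stock rod 4: 260 + 100 = 360
  stock rod 5: 250 + 80 = 330
  stock rod 6: 240 + 130 = 370
  stock rod 7: 180 = 180
This matches the lower bound, so 7 is optimal.

7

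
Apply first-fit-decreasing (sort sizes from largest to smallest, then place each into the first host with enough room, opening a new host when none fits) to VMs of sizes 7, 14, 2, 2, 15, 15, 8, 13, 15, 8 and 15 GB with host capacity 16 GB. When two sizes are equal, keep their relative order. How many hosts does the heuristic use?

Sorted descending: 15, 15, 15, 15, 14, 13, 8, 8, 7, 2, 2.
  15 → host 1 (new)  [load 15/16]
  15 → host 2 (new)  [load 15/16]
  15 → host 3 (new)  [load 15/16]
  15 → host 4 (new)  [load 15/16]
  14 → host 5 (new)  [load 14/16]
  13 → host 6 (new)  [load 13/16]
  8 → host 7 (new)  [load 8/16]
  8 → host 7  [load 16/16]
  7 → host 8 (new)  [load 7/16]
  2 → host 5  [load 16/16]
  2 → host 6  [load 15/16]
8 hosts opened.

8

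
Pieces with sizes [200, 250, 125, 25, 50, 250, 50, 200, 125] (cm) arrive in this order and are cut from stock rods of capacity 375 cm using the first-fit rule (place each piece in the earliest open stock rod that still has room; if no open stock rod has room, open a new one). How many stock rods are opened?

  200 → stock rod 1 (new)  [load 200/375]
  250 → stock rod 2 (new)  [load 250/375]
  125 → stock rod 1  [load 325/375]
  25 → stock rod 1  [load 350/375]
  50 → stock rod 2  [load 300/375]
  250 → stock rod 3 (new)  [load 250/375]
  50 → stock rod 2  [load 350/375]
  200 → stock rod 4 (new)  [load 200/375]
  125 → stock rod 3  [load 375/375]
4 stock rods opened.

4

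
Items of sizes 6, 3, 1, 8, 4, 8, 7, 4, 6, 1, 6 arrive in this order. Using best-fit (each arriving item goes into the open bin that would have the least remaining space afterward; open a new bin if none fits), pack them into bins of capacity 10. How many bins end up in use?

  6 → bin 1 (new)  [load 6/10]
  3 → bin 1  [load 9/10]
  1 → bin 1  [load 10/10]
  8 → bin 2 (new)  [load 8/10]
  4 → bin 3 (new)  [load 4/10]
  8 → bin 4 (new)  [load 8/10]
  7 → bin 5 (new)  [load 7/10]
  4 → bin 3  [load 8/10]
  6 → bin 6 (new)  [load 6/10]
  1 → bin 2  [load 9/10]
  6 → bin 7 (new)  [load 6/10]
7 bins opened.

7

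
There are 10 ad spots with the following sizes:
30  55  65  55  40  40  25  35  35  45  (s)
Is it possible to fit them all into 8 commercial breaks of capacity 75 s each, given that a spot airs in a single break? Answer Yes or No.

A valid assignment using 7 commercial breaks:
  break 1: 65 = 65
  break 2: 55 = 55
  break 3: 55 = 55
  break 4: 45 + 30 = 75
  break 5: 40 + 35 = 75
  break 6: 40 + 35 = 75
  break 7: 25 = 25
That uses only 7 ≤ 8, so 8 commercial breaks are enough.

Yes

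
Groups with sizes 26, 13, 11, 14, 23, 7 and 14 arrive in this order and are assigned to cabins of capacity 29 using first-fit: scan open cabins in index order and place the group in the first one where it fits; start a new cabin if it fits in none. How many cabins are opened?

  26 → cabin 1 (new)  [load 26/29]
  13 → cabin 2 (new)  [load 13/29]
  11 → cabin 2  [load 24/29]
  14 → cabin 3 (new)  [load 14/29]
  23 → cabin 4 (new)  [load 23/29]
  7 → cabin 3  [load 21/29]
  14 → cabin 5 (new)  [load 14/29]
5 cabins opened.

5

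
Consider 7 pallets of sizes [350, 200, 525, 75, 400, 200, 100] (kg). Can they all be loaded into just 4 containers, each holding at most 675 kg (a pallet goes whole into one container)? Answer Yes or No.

A valid assignment using 3 containers:
  container 1: 525 + 100 = 625
  container 2: 400 + 200 + 75 = 675
  container 3: 350 + 200 = 550
That uses only 3 ≤ 4, so 4 containers are enough.

Yes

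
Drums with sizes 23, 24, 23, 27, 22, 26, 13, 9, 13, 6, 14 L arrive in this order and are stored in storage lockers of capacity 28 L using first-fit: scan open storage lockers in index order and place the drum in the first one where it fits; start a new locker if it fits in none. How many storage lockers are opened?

8

  23 → locker 1 (new)  [load 23/28]
  24 → locker 2 (new)  [load 24/28]
  23 → locker 3 (new)  [load 23/28]
  27 → locker 4 (new)  [load 27/28]
  22 → locker 5 (new)  [load 22/28]
  26 → locker 6 (new)  [load 26/28]
  13 → locker 7 (new)  [load 13/28]
  9 → locker 7  [load 22/28]
  13 → locker 8 (new)  [load 13/28]
  6 → locker 5  [load 28/28]
  14 → locker 8  [load 27/28]
8 storage lockers opened.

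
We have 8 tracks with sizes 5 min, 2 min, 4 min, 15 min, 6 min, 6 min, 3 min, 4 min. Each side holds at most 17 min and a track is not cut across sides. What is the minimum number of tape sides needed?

Total = 15 + 6 + 6 + 5 + 4 + 4 + 3 + 2 = 45 min.
Lower bound: ⌈45/17⌉ = 3 tape sides.
A packing using 3 tape sides:
  side 1: 15 + 2 = 17
  side 2: 6 + 6 + 5 = 17
  side 3: 4 + 4 + 3 = 11
This matches the lower bound, so 3 is optimal.

3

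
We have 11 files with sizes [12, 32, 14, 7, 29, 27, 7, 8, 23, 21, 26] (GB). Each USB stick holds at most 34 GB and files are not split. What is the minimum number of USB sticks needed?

Total = 32 + 29 + 27 + 26 + 23 + 21 + 14 + 12 + 8 + 7 + 7 = 206 GB.
Lower bound: ⌈206/34⌉ = 7 USB sticks.
A packing using 7 USB sticks:
  USB stick 1: 32 = 32
  USB stick 2: 29 = 29
  USB stick 3: 27 + 7 = 34
  USB stick 4: 26 + 8 = 34
  USB stick 5: 23 + 7 = 30
  USB stick 6: 21 + 12 = 33
  USB stick 7: 14 = 14
This matches the lower bound, so 7 is optimal.

7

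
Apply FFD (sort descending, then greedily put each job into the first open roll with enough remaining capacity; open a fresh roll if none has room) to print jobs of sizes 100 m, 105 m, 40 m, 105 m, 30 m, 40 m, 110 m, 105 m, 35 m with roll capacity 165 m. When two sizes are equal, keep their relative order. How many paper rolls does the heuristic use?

Sorted descending: 110, 105, 105, 105, 100, 40, 40, 35, 30.
  110 → roll 1 (new)  [load 110/165]
  105 → roll 2 (new)  [load 105/165]
  105 → roll 3 (new)  [load 105/165]
  105 → roll 4 (new)  [load 105/165]
  100 → roll 5 (new)  [load 100/165]
  40 → roll 1  [load 150/165]
  40 → roll 2  [load 145/165]
  35 → roll 3  [load 140/165]
  30 → roll 4  [load 135/165]
5 paper rolls opened.

5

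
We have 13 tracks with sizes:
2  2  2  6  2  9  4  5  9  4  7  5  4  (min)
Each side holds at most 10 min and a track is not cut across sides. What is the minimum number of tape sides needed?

Total = 9 + 9 + 7 + 6 + 5 + 5 + 4 + 4 + 4 + 2 + 2 + 2 + 2 = 61 min.
Lower bound: ⌈61/10⌉ = 7 tape sides.
A packing using 7 tape sides:
  side 1: 9 = 9
  side 2: 9 = 9
  side 3: 7 + 2 = 9
  side 4: 6 + 4 = 10
  side 5: 5 + 5 = 10
  side 6: 4 + 4 + 2 = 10
  side 7: 2 + 2 = 4
This matches the lower bound, so 7 is optimal.

7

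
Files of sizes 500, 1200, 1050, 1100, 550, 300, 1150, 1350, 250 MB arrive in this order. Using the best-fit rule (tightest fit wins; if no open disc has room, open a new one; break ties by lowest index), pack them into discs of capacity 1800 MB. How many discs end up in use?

  500 → disc 1 (new)  [load 500/1800]
  1200 → disc 1  [load 1700/1800]
  1050 → disc 2 (new)  [load 1050/1800]
  1100 → disc 3 (new)  [load 1100/1800]
  550 → disc 3  [load 1650/1800]
  300 → disc 2  [load 1350/1800]
  1150 → disc 4 (new)  [load 1150/1800]
  1350 → disc 5 (new)  [load 1350/1800]
  250 → disc 2  [load 1600/1800]
5 discs opened.

5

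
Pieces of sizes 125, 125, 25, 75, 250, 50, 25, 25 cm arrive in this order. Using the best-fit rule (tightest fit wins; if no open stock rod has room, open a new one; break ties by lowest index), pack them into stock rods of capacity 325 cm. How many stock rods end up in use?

  125 → stock rod 1 (new)  [load 125/325]
  125 → stock rod 1  [load 250/325]
  25 → stock rod 1  [load 275/325]
  75 → stock rod 2 (new)  [load 75/325]
  250 → stock rod 2  [load 325/325]
  50 → stock rod 1  [load 325/325]
  25 → stock rod 3 (new)  [load 25/325]
  25 → stock rod 3  [load 50/325]
3 stock rods opened.

3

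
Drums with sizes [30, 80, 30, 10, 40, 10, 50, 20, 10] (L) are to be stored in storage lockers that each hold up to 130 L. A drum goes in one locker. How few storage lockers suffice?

Total = 80 + 50 + 40 + 30 + 30 + 20 + 10 + 10 + 10 = 280 L.
Lower bound: ⌈280/130⌉ = 3 storage lockers.
A packing using 3 storage lockers:
  locker 1: 80 + 50 = 130
  locker 2: 40 + 30 + 30 + 20 + 10 = 130
  locker 3: 10 + 10 = 20
This matches the lower bound, so 3 is optimal.

3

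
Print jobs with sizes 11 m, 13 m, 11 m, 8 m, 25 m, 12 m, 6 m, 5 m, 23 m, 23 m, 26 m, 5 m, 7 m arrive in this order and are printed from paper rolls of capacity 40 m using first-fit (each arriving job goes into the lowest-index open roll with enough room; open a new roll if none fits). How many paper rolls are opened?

5

  11 → roll 1 (new)  [load 11/40]
  13 → roll 1  [load 24/40]
  11 → roll 1  [load 35/40]
  8 → roll 2 (new)  [load 8/40]
  25 → roll 2  [load 33/40]
  12 → roll 3 (new)  [load 12/40]
  6 → roll 2  [load 39/40]
  5 → roll 1  [load 40/40]
  23 → roll 3  [load 35/40]
  23 → roll 4 (new)  [load 23/40]
  26 → roll 5 (new)  [load 26/40]
  5 → roll 3  [load 40/40]
  7 → roll 4  [load 30/40]
5 paper rolls opened.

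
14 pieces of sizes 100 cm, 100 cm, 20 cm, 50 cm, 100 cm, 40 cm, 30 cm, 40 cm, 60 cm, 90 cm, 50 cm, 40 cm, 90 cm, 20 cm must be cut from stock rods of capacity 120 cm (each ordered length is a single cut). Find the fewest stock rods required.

8

Total = 100 + 100 + 100 + 90 + 90 + 60 + 50 + 50 + 40 + 40 + 40 + 30 + 20 + 20 = 830 cm.
Lower bound: ⌈830/120⌉ = 7 stock rods.
A packing using 8 stock rods:
  stock rod 1: 100 + 20 = 120
  stock rod 2: 100 + 20 = 120
  stock rod 3: 100 = 100
  stock rod 4: 90 + 30 = 120
  stock rod 5: 90 = 90
  stock rod 6: 60 + 50 = 110
  stock rod 7: 50 + 40 = 90
  stock rod 8: 40 + 40 = 80
No arrangement into 7 stock rods stays within capacity, so 8 is optimal.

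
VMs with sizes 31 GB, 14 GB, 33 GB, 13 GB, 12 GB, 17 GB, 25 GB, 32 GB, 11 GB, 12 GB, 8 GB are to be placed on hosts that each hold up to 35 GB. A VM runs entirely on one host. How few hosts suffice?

7

Total = 33 + 32 + 31 + 25 + 17 + 14 + 13 + 12 + 12 + 11 + 8 = 208 GB.
Lower bound: ⌈208/35⌉ = 6 hosts.
A packing using 7 hosts:
  host 1: 33 = 33
  host 2: 32 = 32
  host 3: 31 = 31
  host 4: 25 + 8 = 33
  host 5: 17 + 14 = 31
  host 6: 13 + 12 = 25
  host 7: 12 + 11 = 23
No arrangement into 6 hosts stays within capacity, so 7 is optimal.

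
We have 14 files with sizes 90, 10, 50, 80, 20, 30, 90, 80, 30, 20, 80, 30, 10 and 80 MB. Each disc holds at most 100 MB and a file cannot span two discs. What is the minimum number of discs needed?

Total = 90 + 90 + 80 + 80 + 80 + 80 + 50 + 30 + 30 + 30 + 20 + 20 + 10 + 10 = 700 MB.
Lower bound: ⌈700/100⌉ = 7 discs.
A packing using 8 discs:
  disc 1: 90 + 10 = 100
  disc 2: 90 + 10 = 100
  disc 3: 80 + 20 = 100
  disc 4: 80 + 20 = 100
  disc 5: 80 = 80
  disc 6: 80 = 80
  disc 7: 50 + 30 = 80
  disc 8: 30 + 30 = 60
No arrangement into 7 discs stays within capacity, so 8 is optimal.

8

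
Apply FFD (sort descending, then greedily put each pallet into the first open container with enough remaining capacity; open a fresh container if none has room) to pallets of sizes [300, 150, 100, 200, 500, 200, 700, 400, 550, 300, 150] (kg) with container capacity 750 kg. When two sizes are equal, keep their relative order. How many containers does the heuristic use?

5

Sorted descending: 700, 550, 500, 400, 300, 300, 200, 200, 150, 150, 100.
  700 → container 1 (new)  [load 700/750]
  550 → container 2 (new)  [load 550/750]
  500 → container 3 (new)  [load 500/750]
  400 → container 4 (new)  [load 400/750]
  300 → container 4  [load 700/750]
  300 → container 5 (new)  [load 300/750]
  200 → container 2  [load 750/750]
  200 → container 3  [load 700/750]
  150 → container 5  [load 450/750]
  150 → container 5  [load 600/750]
  100 → container 5  [load 700/750]
5 containers opened.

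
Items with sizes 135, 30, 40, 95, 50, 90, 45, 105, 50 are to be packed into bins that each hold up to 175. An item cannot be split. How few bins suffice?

4

Total = 135 + 105 + 95 + 90 + 50 + 50 + 45 + 40 + 30 = 640.
Lower bound: ⌈640/175⌉ = 4 bins.
A packing using 4 bins:
  bin 1: 135 + 40 = 175
  bin 2: 105 + 50 = 155
  bin 3: 95 + 50 + 30 = 175
  bin 4: 90 + 45 = 135
This matches the lower bound, so 4 is optimal.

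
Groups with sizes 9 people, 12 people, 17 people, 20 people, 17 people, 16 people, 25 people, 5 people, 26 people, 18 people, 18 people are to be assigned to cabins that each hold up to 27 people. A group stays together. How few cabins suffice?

9

Total = 26 + 25 + 20 + 18 + 18 + 17 + 17 + 16 + 12 + 9 + 5 = 183 people.
Lower bound: ⌈183/27⌉ = 7 cabins.
Also, 8 groups each exceed 27/2 people, and no two of those can share a cabin, so at least 8 cabins are needed.
A packing using 9 cabins:
  cabin 1: 26 = 26
  cabin 2: 25 = 25
  cabin 3: 20 + 5 = 25
  cabin 4: 18 + 9 = 27
  cabin 5: 18 = 18
  cabin 6: 17 = 17
  cabin 7: 17 = 17
  cabin 8: 16 = 16
  cabin 9: 12 = 12
No arrangement into 8 cabins stays within capacity, so 9 is optimal.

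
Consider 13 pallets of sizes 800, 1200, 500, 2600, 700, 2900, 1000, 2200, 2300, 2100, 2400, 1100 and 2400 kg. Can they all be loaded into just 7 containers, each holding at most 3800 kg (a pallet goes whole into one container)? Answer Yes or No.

A valid assignment using 7 containers:
  container 1: 2900 + 800 = 3700
  container 2: 2600 + 1200 = 3800
  container 3: 2400 + 1100 = 3500
  container 4: 2400 + 1000 = 3400
  container 5: 2300 + 700 + 500 = 3500
  container 6: 2200 = 2200
  container 7: 2100 = 2100
Every load is within 3800 kg, so 7 containers suffice.

Yes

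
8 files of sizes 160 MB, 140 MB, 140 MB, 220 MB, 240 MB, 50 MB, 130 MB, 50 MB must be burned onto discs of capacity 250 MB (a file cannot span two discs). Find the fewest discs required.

6

Total = 240 + 220 + 160 + 140 + 140 + 130 + 50 + 50 = 1130 MB.
Lower bound: ⌈1130/250⌉ = 5 discs.
Also, 6 files each exceed 125 MB, and no two of those can share a disc, so at least 6 discs are needed.
A packing using 6 discs:
  disc 1: 240 = 240
  disc 2: 220 = 220
  disc 3: 160 + 50 = 210
  disc 4: 140 + 50 = 190
  disc 5: 140 = 140
  disc 6: 130 = 130
This matches the lower bound, so 6 is optimal.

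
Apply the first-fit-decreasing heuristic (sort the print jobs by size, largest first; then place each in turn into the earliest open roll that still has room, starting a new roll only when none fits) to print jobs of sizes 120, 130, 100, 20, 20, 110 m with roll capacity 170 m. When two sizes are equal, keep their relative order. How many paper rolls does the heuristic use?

4

Sorted descending: 130, 120, 110, 100, 20, 20.
  130 → roll 1 (new)  [load 130/170]
  120 → roll 2 (new)  [load 120/170]
  110 → roll 3 (new)  [load 110/170]
  100 → roll 4 (new)  [load 100/170]
  20 → roll 1  [load 150/170]
  20 → roll 1  [load 170/170]
4 paper rolls opened.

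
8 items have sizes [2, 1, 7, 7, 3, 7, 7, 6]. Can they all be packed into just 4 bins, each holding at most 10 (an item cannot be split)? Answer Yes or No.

No

Total = 40; ⌈40/10⌉ = 4.
5 items each exceed half the capacity and cannot share a bin, forcing at least 5 bins.
At least 5 bins are required, but only 4 are allowed.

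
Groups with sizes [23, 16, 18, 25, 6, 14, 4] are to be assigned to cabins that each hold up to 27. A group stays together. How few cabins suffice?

5

Total = 25 + 23 + 18 + 16 + 14 + 6 + 4 = 106.
Lower bound: ⌈106/27⌉ = 4 cabins.
Also, 5 groups each exceed 27/2, and no two of those can share a cabin, so at least 5 cabins are needed.
A packing using 5 cabins:
  cabin 1: 25 = 25
  cabin 2: 23 + 4 = 27
  cabin 3: 18 + 6 = 24
  cabin 4: 16 = 16
  cabin 5: 14 = 14
This matches the lower bound, so 5 is optimal.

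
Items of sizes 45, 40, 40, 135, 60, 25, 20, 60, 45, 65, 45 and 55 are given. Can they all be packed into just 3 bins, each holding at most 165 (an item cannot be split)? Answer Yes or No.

No

Total = 635; ⌈635/165⌉ = 4.
At least 4 bins are required, but only 3 are allowed.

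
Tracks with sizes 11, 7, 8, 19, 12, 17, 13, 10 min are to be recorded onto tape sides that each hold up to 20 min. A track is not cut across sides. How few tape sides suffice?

6

Total = 19 + 17 + 13 + 12 + 11 + 10 + 8 + 7 = 97 min.
Lower bound: ⌈97/20⌉ = 5 tape sides.
A packing using 6 tape sides:
  side 1: 19 = 19
  side 2: 17 = 17
  side 3: 13 + 7 = 20
  side 4: 12 + 8 = 20
  side 5: 11 = 11
  side 6: 10 = 10
No arrangement into 5 tape sides stays within capacity, so 6 is optimal.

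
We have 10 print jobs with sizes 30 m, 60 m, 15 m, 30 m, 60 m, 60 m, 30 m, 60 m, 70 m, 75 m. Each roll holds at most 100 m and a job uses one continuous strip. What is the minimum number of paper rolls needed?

6

Total = 75 + 70 + 60 + 60 + 60 + 60 + 30 + 30 + 30 + 15 = 490 m.
Lower bound: ⌈490/100⌉ = 5 paper rolls.
Also, 6 print jobs each exceed 50 m, and no two of those can share a roll, so at least 6 paper rolls are needed.
A packing using 6 paper rolls:
  roll 1: 75 + 15 = 90
  roll 2: 70 + 30 = 100
  roll 3: 60 + 30 = 90
  roll 4: 60 + 30 = 90
  roll 5: 60 = 60
  roll 6: 60 = 60
This matches the lower bound, so 6 is optimal.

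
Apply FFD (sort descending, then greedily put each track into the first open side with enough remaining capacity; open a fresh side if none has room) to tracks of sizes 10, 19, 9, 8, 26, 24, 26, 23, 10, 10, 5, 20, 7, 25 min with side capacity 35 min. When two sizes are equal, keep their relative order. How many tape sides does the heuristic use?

Sorted descending: 26, 26, 25, 24, 23, 20, 19, 10, 10, 10, 9, 8, 7, 5.
  26 → side 1 (new)  [load 26/35]
  26 → side 2 (new)  [load 26/35]
  25 → side 3 (new)  [load 25/35]
  24 → side 4 (new)  [load 24/35]
  23 → side 5 (new)  [load 23/35]
  20 → side 6 (new)  [load 20/35]
  19 → side 7 (new)  [load 19/35]
  10 → side 3  [load 35/35]
  10 → side 4  [load 34/35]
  10 → side 5  [load 33/35]
  9 → side 1  [load 35/35]
  8 → side 2  [load 34/35]
  7 → side 6  [load 27/35]
  5 → side 6  [load 32/35]
7 tape sides opened.

7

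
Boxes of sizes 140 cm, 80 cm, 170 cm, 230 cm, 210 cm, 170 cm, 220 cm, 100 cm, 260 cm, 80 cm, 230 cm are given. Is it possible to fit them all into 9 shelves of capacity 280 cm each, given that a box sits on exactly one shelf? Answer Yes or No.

Yes

A valid assignment using 8 shelves:
  shelf 1: 260 = 260
  shelf 2: 230 = 230
  shelf 3: 230 = 230
  shelf 4: 220 = 220
  shelf 5: 210 = 210
  shelf 6: 170 + 100 = 270
  shelf 7: 170 + 80 = 250
  shelf 8: 140 + 80 = 220
That uses only 8 ≤ 9, so 9 shelves are enough.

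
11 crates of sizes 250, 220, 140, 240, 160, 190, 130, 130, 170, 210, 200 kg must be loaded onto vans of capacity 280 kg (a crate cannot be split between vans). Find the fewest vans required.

Total = 250 + 240 + 220 + 210 + 200 + 190 + 170 + 160 + 140 + 130 + 130 = 2040 kg.
Lower bound: ⌈2040/280⌉ = 8 vans.
A packing using 10 vans:
  van 1: 250 = 250
  van 2: 240 = 240
  van 3: 220 = 220
  van 4: 210 = 210
  van 5: 200 = 200
  van 6: 190 = 190
  van 7: 170 = 170
  van 8: 160 = 160
  van 9: 140 + 130 = 270
  van 10: 130 = 130
No arrangement into 9 vans stays within capacity, so 10 is optimal.

10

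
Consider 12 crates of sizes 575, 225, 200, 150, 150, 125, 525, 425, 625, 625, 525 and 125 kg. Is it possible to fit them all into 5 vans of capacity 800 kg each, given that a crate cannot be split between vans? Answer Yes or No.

No

Total = 4275 kg; ⌈4275/800⌉ = 6.
At least 6 vans are required, but only 5 are allowed.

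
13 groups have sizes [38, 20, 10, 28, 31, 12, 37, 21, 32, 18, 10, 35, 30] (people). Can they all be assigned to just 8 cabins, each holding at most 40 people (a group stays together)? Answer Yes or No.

Total = 322 people; ⌈322/40⌉ = 9.
At least 9 cabins are required, but only 8 are allowed.

No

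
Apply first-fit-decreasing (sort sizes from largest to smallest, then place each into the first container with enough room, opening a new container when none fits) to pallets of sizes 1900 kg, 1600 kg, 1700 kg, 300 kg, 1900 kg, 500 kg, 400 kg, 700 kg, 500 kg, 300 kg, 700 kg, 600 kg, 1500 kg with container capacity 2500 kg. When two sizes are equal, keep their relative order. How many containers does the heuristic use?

6

Sorted descending: 1900, 1900, 1700, 1600, 1500, 700, 700, 600, 500, 500, 400, 300, 300.
  1900 → container 1 (new)  [load 1900/2500]
  1900 → container 2 (new)  [load 1900/2500]
  1700 → container 3 (new)  [load 1700/2500]
  1600 → container 4 (new)  [load 1600/2500]
  1500 → container 5 (new)  [load 1500/2500]
  700 → container 3  [load 2400/2500]
  700 → container 4  [load 2300/2500]
  600 → container 1  [load 2500/2500]
  500 → container 2  [load 2400/2500]
  500 → container 5  [load 2000/2500]
  400 → container 5  [load 2400/2500]
  300 → container 6 (new)  [load 300/2500]
  300 → container 6  [load 600/2500]
6 containers opened.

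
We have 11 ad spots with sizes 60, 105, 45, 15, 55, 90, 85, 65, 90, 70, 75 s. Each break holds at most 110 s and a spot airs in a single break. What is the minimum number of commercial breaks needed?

9

Total = 105 + 90 + 90 + 85 + 75 + 70 + 65 + 60 + 55 + 45 + 15 = 755 s.
Lower bound: ⌈755/110⌉ = 7 commercial breaks.
Also, 8 ad spots each exceed 55 s, and no two of those can share a break, so at least 8 commercial breaks are needed.
A packing using 9 commercial breaks:
  break 1: 105 = 105
  break 2: 90 + 15 = 105
  break 3: 90 = 90
  break 4: 85 = 85
  break 5: 75 = 75
  break 6: 70 = 70
  break 7: 65 + 45 = 110
  break 8: 60 = 60
  break 9: 55 = 55
No arrangement into 8 commercial breaks stays within capacity, so 9 is optimal.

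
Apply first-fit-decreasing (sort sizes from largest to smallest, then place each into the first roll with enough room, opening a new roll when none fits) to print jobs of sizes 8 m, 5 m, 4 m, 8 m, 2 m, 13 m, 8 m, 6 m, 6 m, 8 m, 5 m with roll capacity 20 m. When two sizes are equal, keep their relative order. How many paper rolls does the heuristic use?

4

Sorted descending: 13, 8, 8, 8, 8, 6, 6, 5, 5, 4, 2.
  13 → roll 1 (new)  [load 13/20]
  8 → roll 2 (new)  [load 8/20]
  8 → roll 2  [load 16/20]
  8 → roll 3 (new)  [load 8/20]
  8 → roll 3  [load 16/20]
  6 → roll 1  [load 19/20]
  6 → roll 4 (new)  [load 6/20]
  5 → roll 4  [load 11/20]
  5 → roll 4  [load 16/20]
  4 → roll 2  [load 20/20]
  2 → roll 3  [load 18/20]
4 paper rolls opened.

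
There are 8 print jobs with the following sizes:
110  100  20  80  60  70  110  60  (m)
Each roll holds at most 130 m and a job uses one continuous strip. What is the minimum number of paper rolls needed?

6

Total = 110 + 110 + 100 + 80 + 70 + 60 + 60 + 20 = 610 m.
Lower bound: ⌈610/130⌉ = 5 paper rolls.
A packing using 6 paper rolls:
  roll 1: 110 + 20 = 130
  roll 2: 110 = 110
  roll 3: 100 = 100
  roll 4: 80 = 80
  roll 5: 70 + 60 = 130
  roll 6: 60 = 60
No arrangement into 5 paper rolls stays within capacity, so 6 is optimal.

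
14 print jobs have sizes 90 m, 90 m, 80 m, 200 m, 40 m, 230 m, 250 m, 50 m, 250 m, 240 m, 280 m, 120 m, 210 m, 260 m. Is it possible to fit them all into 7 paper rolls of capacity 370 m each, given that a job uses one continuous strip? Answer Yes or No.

Total = 2390 m; ⌈2390/370⌉ = 7.
8 print jobs each exceed half the capacity and cannot share a roll, forcing at least 8 paper rolls.
At least 8 paper rolls are required, but only 7 are allowed.

No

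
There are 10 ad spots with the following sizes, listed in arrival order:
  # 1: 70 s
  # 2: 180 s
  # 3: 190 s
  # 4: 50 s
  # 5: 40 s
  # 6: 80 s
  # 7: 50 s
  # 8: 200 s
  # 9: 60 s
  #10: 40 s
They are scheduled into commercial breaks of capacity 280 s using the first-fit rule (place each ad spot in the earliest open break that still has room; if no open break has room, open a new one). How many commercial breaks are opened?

4

  70 → break 1 (new)  [load 70/280]
  180 → break 1  [load 250/280]
  190 → break 2 (new)  [load 190/280]
  50 → break 2  [load 240/280]
  40 → break 2  [load 280/280]
  80 → break 3 (new)  [load 80/280]
  50 → break 3  [load 130/280]
  200 → break 4 (new)  [load 200/280]
  60 → break 3  [load 190/280]
  40 → break 3  [load 230/280]
4 commercial breaks opened.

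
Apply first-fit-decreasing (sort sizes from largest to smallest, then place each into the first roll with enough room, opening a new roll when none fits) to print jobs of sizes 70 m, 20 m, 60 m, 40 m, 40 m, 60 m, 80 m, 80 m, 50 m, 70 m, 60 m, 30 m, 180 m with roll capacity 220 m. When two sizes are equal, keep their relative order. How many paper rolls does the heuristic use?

4

Sorted descending: 180, 80, 80, 70, 70, 60, 60, 60, 50, 40, 40, 30, 20.
  180 → roll 1 (new)  [load 180/220]
  80 → roll 2 (new)  [load 80/220]
  80 → roll 2  [load 160/220]
  70 → roll 3 (new)  [load 70/220]
  70 → roll 3  [load 140/220]
  60 → roll 2  [load 220/220]
  60 → roll 3  [load 200/220]
  60 → roll 4 (new)  [load 60/220]
  50 → roll 4  [load 110/220]
  40 → roll 1  [load 220/220]
  40 → roll 4  [load 150/220]
  30 → roll 4  [load 180/220]
  20 → roll 3  [load 220/220]
4 paper rolls opened.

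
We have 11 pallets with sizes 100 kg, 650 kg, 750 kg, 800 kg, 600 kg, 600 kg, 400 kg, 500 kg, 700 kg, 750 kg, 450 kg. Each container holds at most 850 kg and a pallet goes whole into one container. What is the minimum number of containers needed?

9

Total = 800 + 750 + 750 + 700 + 650 + 600 + 600 + 500 + 450 + 400 + 100 = 6300 kg.
Lower bound: ⌈6300/850⌉ = 8 containers.
Also, 9 pallets each exceed 425 kg, and no two of those can share a container, so at least 9 containers are needed.
A packing using 9 containers:
  container 1: 800 = 800
  container 2: 750 + 100 = 850
  container 3: 750 = 750
  container 4: 700 = 700
  container 5: 650 = 650
  container 6: 600 = 600
  container 7: 600 = 600
  container 8: 500 = 500
  container 9: 450 + 400 = 850
This matches the lower bound, so 9 is optimal.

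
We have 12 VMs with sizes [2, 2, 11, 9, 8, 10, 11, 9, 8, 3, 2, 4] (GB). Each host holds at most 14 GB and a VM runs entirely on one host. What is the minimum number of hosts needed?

7

Total = 11 + 11 + 10 + 9 + 9 + 8 + 8 + 4 + 3 + 2 + 2 + 2 = 79 GB.
Lower bound: ⌈79/14⌉ = 6 hosts.
Also, 7 VMs each exceed 7 GB, and no two of those can share a host, so at least 7 hosts are needed.
A packing using 7 hosts:
  host 1: 11 + 3 = 14
  host 2: 11 + 2 = 13
  host 3: 10 + 4 = 14
  host 4: 9 + 2 + 2 = 13
  host 5: 9 = 9
  host 6: 8 = 8
  host 7: 8 = 8
This matches the lower bound, so 7 is optimal.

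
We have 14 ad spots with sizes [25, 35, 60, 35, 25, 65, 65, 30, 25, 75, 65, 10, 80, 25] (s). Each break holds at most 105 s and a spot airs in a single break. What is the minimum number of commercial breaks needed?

7

Total = 80 + 75 + 65 + 65 + 65 + 60 + 35 + 35 + 30 + 25 + 25 + 25 + 25 + 10 = 620 s.
Lower bound: ⌈620/105⌉ = 6 commercial breaks.
A packing using 7 commercial breaks:
  break 1: 80 + 25 = 105
  break 2: 75 + 30 = 105
  break 3: 65 + 35 = 100
  break 4: 65 + 35 = 100
  break 5: 65 + 25 + 10 = 100
  break 6: 60 + 25 = 85
  break 7: 25 = 25
No arrangement into 6 commercial breaks stays within capacity, so 7 is optimal.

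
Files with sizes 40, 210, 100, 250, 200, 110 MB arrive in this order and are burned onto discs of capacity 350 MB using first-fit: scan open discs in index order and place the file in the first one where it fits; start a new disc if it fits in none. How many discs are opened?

3

  40 → disc 1 (new)  [load 40/350]
  210 → disc 1  [load 250/350]
  100 → disc 1  [load 350/350]
  250 → disc 2 (new)  [load 250/350]
  200 → disc 3 (new)  [load 200/350]
  110 → disc 3  [load 310/350]
3 discs opened.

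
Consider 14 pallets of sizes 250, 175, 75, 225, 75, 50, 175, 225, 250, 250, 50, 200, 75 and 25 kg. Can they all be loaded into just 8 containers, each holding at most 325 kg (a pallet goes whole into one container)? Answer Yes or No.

A valid assignment using 8 containers:
  container 1: 250 + 75 = 325
  container 2: 250 + 75 = 325
  container 3: 250 + 75 = 325
  container 4: 225 + 50 + 50 = 325
  container 5: 225 + 25 = 250
  container 6: 200 = 200
  container 7: 175 = 175
  container 8: 175 = 175
Every load is within 325 kg, so 8 containers suffice.

Yes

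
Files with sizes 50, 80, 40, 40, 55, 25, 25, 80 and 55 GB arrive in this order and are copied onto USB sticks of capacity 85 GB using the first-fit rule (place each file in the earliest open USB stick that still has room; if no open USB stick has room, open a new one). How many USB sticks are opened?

6

  50 → USB stick 1 (new)  [load 50/85]
  80 → USB stick 2 (new)  [load 80/85]
  40 → USB stick 3 (new)  [load 40/85]
  40 → USB stick 3  [load 80/85]
  55 → USB stick 4 (new)  [load 55/85]
  25 → USB stick 1  [load 75/85]
  25 → USB stick 4  [load 80/85]
  80 → USB stick 5 (new)  [load 80/85]
  55 → USB stick 6 (new)  [load 55/85]
6 USB sticks opened.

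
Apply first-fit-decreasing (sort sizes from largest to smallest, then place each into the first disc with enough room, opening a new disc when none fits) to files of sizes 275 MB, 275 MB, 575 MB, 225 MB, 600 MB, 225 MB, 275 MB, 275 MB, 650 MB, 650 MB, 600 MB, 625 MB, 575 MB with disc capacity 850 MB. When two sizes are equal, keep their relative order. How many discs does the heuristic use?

Sorted descending: 650, 650, 625, 600, 600, 575, 575, 275, 275, 275, 275, 225, 225.
  650 → disc 1 (new)  [load 650/850]
  650 → disc 2 (new)  [load 650/850]
  625 → disc 3 (new)  [load 625/850]
  600 → disc 4 (new)  [load 600/850]
  600 → disc 5 (new)  [load 600/850]
  575 → disc 6 (new)  [load 575/850]
  575 → disc 7 (new)  [load 575/850]
  275 → disc 6  [load 850/850]
  275 → disc 7  [load 850/850]
  275 → disc 8 (new)  [load 275/850]
  275 → disc 8  [load 550/850]
  225 → disc 3  [load 850/850]
  225 → disc 4  [load 825/850]
8 discs opened.

8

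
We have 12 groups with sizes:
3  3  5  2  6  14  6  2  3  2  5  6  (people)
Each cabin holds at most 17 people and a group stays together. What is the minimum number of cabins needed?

Total = 14 + 6 + 6 + 6 + 5 + 5 + 3 + 3 + 3 + 2 + 2 + 2 = 57 people.
Lower bound: ⌈57/17⌉ = 4 cabins.
A packing using 4 cabins:
  cabin 1: 14 + 3 = 17
  cabin 2: 6 + 6 + 5 = 17
  cabin 3: 6 + 5 + 3 + 3 = 17
  cabin 4: 2 + 2 + 2 = 6
This matches the lower bound, so 4 is optimal.

4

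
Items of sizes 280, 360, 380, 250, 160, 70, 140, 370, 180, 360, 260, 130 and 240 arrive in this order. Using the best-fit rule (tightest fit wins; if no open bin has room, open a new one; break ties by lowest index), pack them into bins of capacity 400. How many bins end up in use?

9

  280 → bin 1 (new)  [load 280/400]
  360 → bin 2 (new)  [load 360/400]
  380 → bin 3 (new)  [load 380/400]
  250 → bin 4 (new)  [load 250/400]
  160 → bin 5 (new)  [load 160/400]
  70 → bin 1  [load 350/400]
  140 → bin 4  [load 390/400]
  370 → bin 6 (new)  [load 370/400]
  180 → bin 5  [load 340/400]
  360 → bin 7 (new)  [load 360/400]
  260 → bin 8 (new)  [load 260/400]
  130 → bin 8  [load 390/400]
  240 → bin 9 (new)  [load 240/400]
9 bins opened.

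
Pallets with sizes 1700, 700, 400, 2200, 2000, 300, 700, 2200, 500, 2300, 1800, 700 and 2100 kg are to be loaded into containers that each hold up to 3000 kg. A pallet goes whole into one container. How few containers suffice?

7

Total = 2300 + 2200 + 2200 + 2100 + 2000 + 1800 + 1700 + 700 + 700 + 700 + 500 + 400 + 300 = 17600 kg.
Lower bound: ⌈17600/3000⌉ = 6 containers.
Also, 7 pallets each exceed 1500 kg, and no two of those can share a container, so at least 7 containers are needed.
A packing using 7 containers:
  container 1: 2300 + 700 = 3000
  container 2: 2200 + 700 = 2900
  container 3: 2200 + 700 = 2900
  container 4: 2100 + 500 + 400 = 3000
  container 5: 2000 + 300 = 2300
  container 6: 1800 = 1800
  container 7: 1700 = 1700
This matches the lower bound, so 7 is optimal.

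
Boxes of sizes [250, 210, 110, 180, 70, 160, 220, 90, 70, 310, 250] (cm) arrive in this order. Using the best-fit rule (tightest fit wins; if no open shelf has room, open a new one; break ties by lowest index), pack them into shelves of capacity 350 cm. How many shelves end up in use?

  250 → shelf 1 (new)  [load 250/350]
  210 → shelf 2 (new)  [load 210/350]
  110 → shelf 2  [load 320/350]
  180 → shelf 3 (new)  [load 180/350]
  70 → shelf 1  [load 320/350]
  160 → shelf 3  [load 340/350]
  220 → shelf 4 (new)  [load 220/350]
  90 → shelf 4  [load 310/350]
  70 → shelf 5 (new)  [load 70/350]
  310 → shelf 6 (new)  [load 310/350]
  250 → shelf 5  [load 320/350]
6 shelves opened.

6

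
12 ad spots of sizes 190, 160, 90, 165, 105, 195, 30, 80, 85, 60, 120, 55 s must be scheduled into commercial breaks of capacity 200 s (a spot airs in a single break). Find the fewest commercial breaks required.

Total = 195 + 190 + 165 + 160 + 120 + 105 + 90 + 85 + 80 + 60 + 55 + 30 = 1335 s.
Lower bound: ⌈1335/200⌉ = 7 commercial breaks.
A packing using 7 commercial breaks:
  break 1: 195 = 195
  break 2: 190 = 190
  break 3: 165 + 30 = 195
  break 4: 160 = 160
  break 5: 120 + 80 = 200
  break 6: 105 + 90 = 195
  break 7: 85 + 60 + 55 = 200
This matches the lower bound, so 7 is optimal.

7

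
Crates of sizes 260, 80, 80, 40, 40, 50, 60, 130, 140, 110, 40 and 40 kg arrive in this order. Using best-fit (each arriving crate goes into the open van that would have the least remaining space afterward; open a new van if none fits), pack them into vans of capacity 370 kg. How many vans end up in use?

  260 → van 1 (new)  [load 260/370]
  80 → van 1  [load 340/370]
  80 → van 2 (new)  [load 80/370]
  40 → van 2  [load 120/370]
  40 → van 2  [load 160/370]
  50 → van 2  [load 210/370]
  60 → van 2  [load 270/370]
  130 → van 3 (new)  [load 130/370]
  140 → van 3  [load 270/370]
  110 → van 4 (new)  [load 110/370]
  40 → van 2  [load 310/370]
  40 → van 2  [load 350/370]
4 vans opened.

4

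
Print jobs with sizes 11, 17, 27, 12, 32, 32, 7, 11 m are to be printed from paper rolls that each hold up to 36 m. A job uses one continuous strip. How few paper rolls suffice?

5

Total = 32 + 32 + 27 + 17 + 12 + 11 + 11 + 7 = 149 m.
Lower bound: ⌈149/36⌉ = 5 paper rolls.
A packing using 5 paper rolls:
  roll 1: 32 = 32
  roll 2: 32 = 32
  roll 3: 27 + 7 = 34
  roll 4: 17 + 12 = 29
  roll 5: 11 + 11 = 22
This matches the lower bound, so 5 is optimal.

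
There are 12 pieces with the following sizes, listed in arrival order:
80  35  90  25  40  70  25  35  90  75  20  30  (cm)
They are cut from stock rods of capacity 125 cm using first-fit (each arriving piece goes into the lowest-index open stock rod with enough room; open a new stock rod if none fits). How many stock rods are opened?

  80 → stock rod 1 (new)  [load 80/125]
  35 → stock rod 1  [load 115/125]
  90 → stock rod 2 (new)  [load 90/125]
  25 → stock rod 2  [load 115/125]
  40 → stock rod 3 (new)  [load 40/125]
  70 → stock rod 3  [load 110/125]
  25 → stock rod 4 (new)  [load 25/125]
  35 → stock rod 4  [load 60/125]
  90 → stock rod 5 (new)  [load 90/125]
  75 → stock rod 6 (new)  [load 75/125]
  20 → stock rod 4  [load 80/125]
  30 → stock rod 4  [load 110/125]
6 stock rods opened.

6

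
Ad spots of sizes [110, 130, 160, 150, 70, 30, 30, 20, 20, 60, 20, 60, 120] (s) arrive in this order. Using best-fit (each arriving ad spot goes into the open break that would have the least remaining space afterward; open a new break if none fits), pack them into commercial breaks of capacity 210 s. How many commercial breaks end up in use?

  110 → break 1 (new)  [load 110/210]
  130 → break 2 (new)  [load 130/210]
  160 → break 3 (new)  [load 160/210]
  150 → break 4 (new)  [load 150/210]
  70 → break 2  [load 200/210]
  30 → break 3  [load 190/210]
  30 → break 4  [load 180/210]
  20 → break 3  [load 210/210]
  20 → break 4  [load 200/210]
  60 → break 1  [load 170/210]
  20 → break 1  [load 190/210]
  60 → break 5 (new)  [load 60/210]
  120 → break 5  [load 180/210]
5 commercial breaks opened.

5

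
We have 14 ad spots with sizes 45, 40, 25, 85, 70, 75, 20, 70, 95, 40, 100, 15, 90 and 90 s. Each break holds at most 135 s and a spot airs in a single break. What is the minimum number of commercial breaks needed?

Total = 100 + 95 + 90 + 90 + 85 + 75 + 70 + 70 + 45 + 40 + 40 + 25 + 20 + 15 = 860 s.
Lower bound: ⌈860/135⌉ = 7 commercial breaks.
Also, 8 ad spots each exceed 135/2 s, and no two of those can share a break, so at least 8 commercial breaks are needed.
A packing using 8 commercial breaks:
  break 1: 100 + 25 = 125
  break 2: 95 + 40 = 135
  break 3: 90 + 45 = 135
  break 4: 90 + 40 = 130
  break 5: 85 + 20 + 15 = 120
  break 6: 75 = 75
  break 7: 70 = 70
  break 8: 70 = 70
This matches the lower bound, so 8 is optimal.

8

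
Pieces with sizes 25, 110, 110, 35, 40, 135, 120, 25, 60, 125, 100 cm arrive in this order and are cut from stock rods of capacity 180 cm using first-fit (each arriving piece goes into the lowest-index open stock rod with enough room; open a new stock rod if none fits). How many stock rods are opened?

6

  25 → stock rod 1 (new)  [load 25/180]
  110 → stock rod 1  [load 135/180]
  110 → stock rod 2 (new)  [load 110/180]
  35 → stock rod 1  [load 170/180]
  40 → stock rod 2  [load 150/180]
  135 → stock rod 3 (new)  [load 135/180]
  120 → stock rod 4 (new)  [load 120/180]
  25 → stock rod 2  [load 175/180]
  60 → stock rod 4  [load 180/180]
  125 → stock rod 5 (new)  [load 125/180]
  100 → stock rod 6 (new)  [load 100/180]
6 stock rods opened.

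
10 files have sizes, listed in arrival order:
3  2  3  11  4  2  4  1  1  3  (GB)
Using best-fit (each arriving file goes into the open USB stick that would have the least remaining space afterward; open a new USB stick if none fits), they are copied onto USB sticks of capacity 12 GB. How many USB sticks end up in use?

  3 → USB stick 1 (new)  [load 3/12]
  2 → USB stick 1  [load 5/12]
  3 → USB stick 1  [load 8/12]
  11 → USB stick 2 (new)  [load 11/12]
  4 → USB stick 1  [load 12/12]
  2 → USB stick 3 (new)  [load 2/12]
  4 → USB stick 3  [load 6/12]
  1 → USB stick 2  [load 12/12]
  1 → USB stick 3  [load 7/12]
  3 → USB stick 3  [load 10/12]
3 USB sticks opened.

3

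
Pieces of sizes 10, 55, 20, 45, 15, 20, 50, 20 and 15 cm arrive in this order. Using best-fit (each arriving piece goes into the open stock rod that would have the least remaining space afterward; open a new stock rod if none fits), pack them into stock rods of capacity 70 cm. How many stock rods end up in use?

4

  10 → stock rod 1 (new)  [load 10/70]
  55 → stock rod 1  [load 65/70]
  20 → stock rod 2 (new)  [load 20/70]
  45 → stock rod 2  [load 65/70]
  15 → stock rod 3 (new)  [load 15/70]
  20 → stock rod 3  [load 35/70]
  50 → stock rod 4 (new)  [load 50/70]
  20 → stock rod 4  [load 70/70]
  15 → stock rod 3  [load 50/70]
4 stock rods opened.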